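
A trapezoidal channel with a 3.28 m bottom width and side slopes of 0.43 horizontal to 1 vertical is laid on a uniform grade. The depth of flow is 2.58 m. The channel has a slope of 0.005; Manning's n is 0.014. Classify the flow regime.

With bottom width b = 3.28 m and side slope z = 0.43: A = (b + zy)y = (3.28 + 0.43×2.58)×2.58 = 11.32 m²; P = b + 2y√(1+z²) = 3.28 + 2×2.58×1.089 = 8.897 m.
Hydraulic radius R = A/P = 11.32/8.897 = 1.273 m.
V = (1/n) R^(2/3) √S = (1/0.014) × 1.273^(2/3) × √0.005 = 5.932 m/s. Hydraulic depth D_h = A/T = 11.32/5.499 = 2.059 m.
Froude number Fr = V/√(g·D_h) = 5.932/√(9.81×2.059) = 1.32, which is greater than 1, so the flow is supercritical.

supercritical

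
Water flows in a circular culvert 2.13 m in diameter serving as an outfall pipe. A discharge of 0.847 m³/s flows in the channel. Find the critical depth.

At critical depth, Q² T / (g A³) = 1, i.e. A³/T = Q²/g = 0.847²/9.81 = 0.07313.
Trying y = 0.526 m: A³/T = 0.1747 — high.
Trying y = 0.421 m: A³/T = 0.07317 — matches.

y_c = 0.421 m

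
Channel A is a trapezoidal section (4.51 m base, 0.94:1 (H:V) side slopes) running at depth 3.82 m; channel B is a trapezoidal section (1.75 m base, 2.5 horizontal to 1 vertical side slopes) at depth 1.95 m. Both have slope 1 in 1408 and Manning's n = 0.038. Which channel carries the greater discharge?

Channel A: With bottom width b = 4.51 m and side slope z = 0.94: A = (b + zy)y = (4.51 + 0.94×3.82)×3.82 = 30.95 m²; P = b + 2y√(1+z²) = 4.51 + 2×3.82×1.372 = 15 m. Hydraulic radius R = A/P = 30.95/15 = 2.064 m. Q_A = (1/0.038)·30.95·2.064^(2/3)·√0.0007102 = 35.18 m³/s.
Channel B: With bottom width b = 1.75 m and side slope z = 2.5: A = (b + zy)y = (1.75 + 2.5×1.95)×1.95 = 12.92 m²; P = b + 2y√(1+z²) = 1.75 + 2×1.95×2.693 = 12.25 m. Hydraulic radius R = A/P = 12.92/12.25 = 1.054 m. Q_B = (1/0.038)·12.92·1.054^(2/3)·√0.0007102 = 9.386 m³/s.
Q_A = 35.18 m³/s vs Q_B = 9.386 m³/s, so channel A carries more.

channel A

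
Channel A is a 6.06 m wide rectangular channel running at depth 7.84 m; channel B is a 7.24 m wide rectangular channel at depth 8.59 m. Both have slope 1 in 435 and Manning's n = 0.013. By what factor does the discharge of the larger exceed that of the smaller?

1.45

Channel A: Flow area A = b·y = 6.06 × 7.84 = 47.51 m². Wetted perimeter P = b + 2y = 6.06 + 2×7.84 = 21.74 m. Hydraulic radius R = A/P = 47.51/21.74 = 2.185 m. Q_A = (1/0.013)·47.51·2.185^(2/3)·√0.002299 = 295.1 m³/s.
Channel B: Flow area A = b·y = 7.24 × 8.59 = 62.19 m². Wetted perimeter P = b + 2y = 7.24 + 2×8.59 = 24.42 m. Hydraulic radius R = A/P = 62.19/24.42 = 2.547 m. Q_B = (1/0.013)·62.19·2.547^(2/3)·√0.002299 = 427.8 m³/s.
The larger discharge is 427.8 m³/s and the smaller is 295.1 m³/s; the ratio is 1.45.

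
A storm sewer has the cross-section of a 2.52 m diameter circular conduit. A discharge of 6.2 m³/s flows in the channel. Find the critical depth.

y_c = 1.12 m

At critical depth, Q² T / (g A³) = 1, i.e. A³/T = Q²/g = 6.2²/9.81 = 3.918.
Trying y = 0.979 m: A³/T = 2.341 — low.
Trying y = 1.37 m: A³/T = 8.472 — high.
Trying y = 1.12 m: A³/T = 3.923 — close enough.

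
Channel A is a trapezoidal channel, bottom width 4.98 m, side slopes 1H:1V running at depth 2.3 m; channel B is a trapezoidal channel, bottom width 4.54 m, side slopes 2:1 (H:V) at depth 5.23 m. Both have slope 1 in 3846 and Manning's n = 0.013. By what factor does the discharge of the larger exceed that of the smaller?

Channel A: With bottom width b = 4.98 m and side slope z = 1: A = (b + zy)y = (4.98 + 1×2.3)×2.3 = 16.74 m²; P = b + 2y√(1+z²) = 4.98 + 2×2.3×1.414 = 11.49 m. Hydraulic radius R = A/P = 16.74/11.49 = 1.458 m. Q_A = (1/0.013)·16.74·1.458^(2/3)·√0.00026 = 26.7 m³/s.
Channel B: With bottom width b = 4.54 m and side slope z = 2: A = (b + zy)y = (4.54 + 2×5.23)×5.23 = 78.45 m²; P = b + 2y√(1+z²) = 4.54 + 2×5.23×2.236 = 27.93 m. Hydraulic radius R = A/P = 78.45/27.93 = 2.809 m. Q_B = (1/0.013)·78.45·2.809^(2/3)·√0.00026 = 193.7 m³/s.
The larger discharge is 193.7 m³/s and the smaller is 26.7 m³/s; the ratio is 7.25.

7.25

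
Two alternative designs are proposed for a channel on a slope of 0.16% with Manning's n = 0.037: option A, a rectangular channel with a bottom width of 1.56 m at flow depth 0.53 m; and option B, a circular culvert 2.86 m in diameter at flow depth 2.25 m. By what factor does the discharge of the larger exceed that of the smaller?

12.9

Channel A: Flow area A = b·y = 1.56 × 0.53 = 0.8268 m². Wetted perimeter P = b + 2y = 1.56 + 2×0.53 = 2.62 m. Hydraulic radius R = A/P = 0.8268/2.62 = 0.3156 m. Q_A = (1/0.037)·0.8268·0.3156^(2/3)·√0.0016 = 0.4143 m³/s.
Channel B: For a circular section of diameter D = 2.86 m at depth y = 2.25 m, the central angle is θ = 2 arccos(1 − 2y/D) = 4.363 rad. Then A = (D²/8)(θ − sin θ) = 5.422 m² and P = Dθ/2 = 6.239 m. Hydraulic radius R = A/P = 5.422/6.239 = 0.869 m. Q_B = (1/0.037)·5.422·0.869^(2/3)·√0.0016 = 5.337 m³/s.
The larger discharge is 5.337 m³/s and the smaller is 0.4143 m³/s; the ratio is 12.9.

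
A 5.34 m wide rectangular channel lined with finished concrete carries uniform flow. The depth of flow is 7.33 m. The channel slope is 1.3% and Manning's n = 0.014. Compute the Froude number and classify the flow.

Flow area A = b·y = 5.34 × 7.33 = 39.14 m². Wetted perimeter P = b + 2y = 5.34 + 2×7.33 = 20 m.
Hydraulic radius R = A/P = 39.14/20 = 1.957 m.
V = (1/n) R^(2/3) √S = (1/0.014) × 1.957^(2/3) × √0.013 = 12.74 m/s. Hydraulic depth D_h = A/T = 39.14/5.34 = 7.33 m.
Froude number Fr = V/√(g·D_h) = 12.74/√(9.81×7.33) = 1.5, which is greater than 1, so the flow is supercritical.

supercritical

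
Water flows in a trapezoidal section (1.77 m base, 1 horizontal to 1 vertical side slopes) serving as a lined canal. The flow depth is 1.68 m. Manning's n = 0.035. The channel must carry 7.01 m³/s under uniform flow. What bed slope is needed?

S = 0.0021

With bottom width b = 1.77 m and side slope z = 1: A = (b + zy)y = (1.77 + 1×1.68)×1.68 = 5.796 m²; P = b + 2y√(1+z²) = 1.77 + 2×1.68×1.414 = 6.522 m.
Hydraulic radius R = A/P = 5.796/6.522 = 0.8887 m.
From Manning's equation, S = [nQ / (1 A R^(2/3))]² = [0.035 × 7.01 / (1 × 5.796 × 0.8887^(2/3))]² = 0.0021.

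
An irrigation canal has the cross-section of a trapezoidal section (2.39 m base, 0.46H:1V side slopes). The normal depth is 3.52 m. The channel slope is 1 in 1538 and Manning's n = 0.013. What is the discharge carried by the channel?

With bottom width b = 2.39 m and side slope z = 0.46: A = (b + zy)y = (2.39 + 0.46×3.52)×3.52 = 14.11 m²; P = b + 2y√(1+z²) = 2.39 + 2×3.52×1.101 = 10.14 m.
Hydraulic radius R = A/P = 14.11/10.14 = 1.392 m.
Manning's equation: Q = (1/n) A R^(2/3) S^(1/2) = (1/0.013) × 14.11 × 1.392^(2/3) × 0.0006502^(1/2) = 34.5 m³/s.

Q = 34.5 m³/s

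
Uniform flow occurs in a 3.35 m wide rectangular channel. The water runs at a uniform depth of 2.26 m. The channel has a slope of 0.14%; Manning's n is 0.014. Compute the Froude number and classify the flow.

Flow area A = b·y = 3.35 × 2.26 = 7.571 m². Wetted perimeter P = b + 2y = 3.35 + 2×2.26 = 7.87 m.
Hydraulic radius R = A/P = 7.571/7.87 = 0.962 m.
V = (1/n) R^(2/3) √S = (1/0.014) × 0.962^(2/3) × √0.0014 = 2.604 m/s. Hydraulic depth D_h = A/T = 7.571/3.35 = 2.26 m.
Froude number Fr = V/√(g·D_h) = 2.604/√(9.81×2.26) = 0.553, which is less than 1, so the flow is subcritical.

subcritical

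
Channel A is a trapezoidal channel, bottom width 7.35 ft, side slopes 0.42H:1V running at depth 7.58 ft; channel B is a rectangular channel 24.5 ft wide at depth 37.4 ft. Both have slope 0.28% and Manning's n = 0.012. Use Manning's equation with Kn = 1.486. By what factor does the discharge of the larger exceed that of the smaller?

22.5

Channel A: With bottom width b = 7.35 ft and side slope z = 0.42: A = (b + zy)y = (7.35 + 0.42×7.58)×7.58 = 79.84 ft²; P = b + 2y√(1+z²) = 7.35 + 2×7.58×1.085 = 23.79 ft. Hydraulic radius R = A/P = 79.84/23.79 = 3.356 ft. Q_A = (1.486/0.012)·79.84·3.356^(2/3)·√0.0028 = 1173 ft³/s.
Channel B: Flow area A = b·y = 24.5 × 37.4 = 916.3 ft². Wetted perimeter P = b + 2y = 24.5 + 2×37.4 = 99.3 ft. Hydraulic radius R = A/P = 916.3/99.3 = 9.228 ft. Q_B = (1.486/0.012)·916.3·9.228^(2/3)·√0.0028 = 26410 ft³/s.
The larger discharge is 26410 ft³/s and the smaller is 1173 ft³/s; the ratio is 22.5.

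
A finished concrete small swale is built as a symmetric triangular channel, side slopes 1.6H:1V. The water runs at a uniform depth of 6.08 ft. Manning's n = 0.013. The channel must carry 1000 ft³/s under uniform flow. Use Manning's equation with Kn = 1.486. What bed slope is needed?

S = 0.00619

For a triangular section with side slope z = 1.6: A = zy² = 1.6×6.08² = 59.15 ft²; P = 2y√(1+z²) = 2×6.08×1.887 = 22.94 ft.
Hydraulic radius R = A/P = 59.15/22.94 = 2.578 ft.
From Manning's equation, S = [nQ / (1.486 A R^(2/3))]² = [0.013 × 1000 / (1.486 × 59.15 × 2.578^(2/3))]² = 0.00619.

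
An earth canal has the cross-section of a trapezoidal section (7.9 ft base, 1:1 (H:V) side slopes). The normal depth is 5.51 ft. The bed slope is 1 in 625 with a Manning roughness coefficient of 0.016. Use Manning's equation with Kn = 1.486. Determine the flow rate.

With bottom width b = 7.9 ft and side slope z = 1: A = (b + zy)y = (7.9 + 1×5.51)×5.51 = 73.89 ft²; P = b + 2y√(1+z²) = 7.9 + 2×5.51×1.414 = 23.48 ft.
Hydraulic radius R = A/P = 73.89/23.48 = 3.146 ft.
Manning's equation: Q = (1.486/n) A R^(2/3) S^(1/2) = (1.486/0.016) × 73.89 × 3.146^(2/3) × 0.0016^(1/2) = 589 ft³/s.

Q = 589 ft³/s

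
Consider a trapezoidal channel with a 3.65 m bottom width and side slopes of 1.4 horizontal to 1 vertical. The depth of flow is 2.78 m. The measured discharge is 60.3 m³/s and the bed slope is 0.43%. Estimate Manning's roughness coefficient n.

n = 0.031

With bottom width b = 3.65 m and side slope z = 1.4: A = (b + zy)y = (3.65 + 1.4×2.78)×2.78 = 20.97 m²; P = b + 2y√(1+z²) = 3.65 + 2×2.78×1.72 = 13.22 m.
Hydraulic radius R = A/P = 20.97/13.22 = 1.586 m.
Rearranging Manning's equation: n = (1/Q) A R^(2/3) S^(1/2) = (1/60.3) × 20.97 × 1.586^(2/3) × √0.0043 = 0.031.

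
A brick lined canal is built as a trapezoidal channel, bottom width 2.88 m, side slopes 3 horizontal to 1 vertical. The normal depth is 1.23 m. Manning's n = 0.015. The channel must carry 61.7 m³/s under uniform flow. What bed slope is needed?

S = 0.019

With bottom width b = 2.88 m and side slope z = 3: A = (b + zy)y = (2.88 + 3×1.23)×1.23 = 8.081 m²; P = b + 2y√(1+z²) = 2.88 + 2×1.23×3.162 = 10.66 m.
Hydraulic radius R = A/P = 8.081/10.66 = 0.7581 m.
From Manning's equation, S = [nQ / (1 A R^(2/3))]² = [0.015 × 61.7 / (1 × 8.081 × 0.7581^(2/3))]² = 0.019.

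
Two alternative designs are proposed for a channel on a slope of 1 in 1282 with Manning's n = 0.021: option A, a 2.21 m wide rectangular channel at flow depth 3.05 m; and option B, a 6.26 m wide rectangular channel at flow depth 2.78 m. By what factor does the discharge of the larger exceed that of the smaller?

3.84

Channel A: Flow area A = b·y = 2.21 × 3.05 = 6.74 m². Wetted perimeter P = b + 2y = 2.21 + 2×3.05 = 8.31 m. Hydraulic radius R = A/P = 6.74/8.31 = 0.8111 m. Q_A = (1/0.021)·6.74·0.8111^(2/3)·√0.00078 = 7.797 m³/s.
Channel B: Flow area A = b·y = 6.26 × 2.78 = 17.4 m². Wetted perimeter P = b + 2y = 6.26 + 2×2.78 = 11.82 m. Hydraulic radius R = A/P = 17.4/11.82 = 1.472 m. Q_B = (1/0.021)·17.4·1.472^(2/3)·√0.00078 = 29.95 m³/s.
The larger discharge is 29.95 m³/s and the smaller is 7.797 m³/s; the ratio is 3.84.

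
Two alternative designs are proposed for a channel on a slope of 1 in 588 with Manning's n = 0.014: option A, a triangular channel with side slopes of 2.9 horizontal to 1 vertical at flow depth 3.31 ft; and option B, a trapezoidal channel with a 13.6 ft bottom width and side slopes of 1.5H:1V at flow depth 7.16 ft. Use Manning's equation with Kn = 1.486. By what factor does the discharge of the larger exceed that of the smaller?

11

Channel A: For a triangular section with side slope z = 2.9: A = zy² = 2.9×3.31² = 31.77 ft²; P = 2y√(1+z²) = 2×3.31×3.068 = 20.31 ft. Hydraulic radius R = A/P = 31.77/20.31 = 1.565 ft. Q_A = (1.486/0.014)·31.77·1.565^(2/3)·√0.001701 = 187.4 ft³/s.
Channel B: With bottom width b = 13.6 ft and side slope z = 1.5: A = (b + zy)y = (13.6 + 1.5×7.16)×7.16 = 174.3 ft²; P = b + 2y√(1+z²) = 13.6 + 2×7.16×1.803 = 39.42 ft. Hydraulic radius R = A/P = 174.3/39.42 = 4.421 ft. Q_B = (1.486/0.014)·174.3·4.421^(2/3)·√0.001701 = 2055 ft³/s.
The larger discharge is 2055 ft³/s and the smaller is 187.4 ft³/s; the ratio is 11.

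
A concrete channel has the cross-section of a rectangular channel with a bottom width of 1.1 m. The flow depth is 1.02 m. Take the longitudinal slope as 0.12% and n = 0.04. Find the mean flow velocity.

V = 0.436 m/s

Flow area A = b·y = 1.1 × 1.02 = 1.122 m². Wetted perimeter P = b + 2y = 1.1 + 2×1.02 = 3.14 m.
Hydraulic radius R = A/P = 1.122/3.14 = 0.3573 m.
From Manning's equation, V = (1/n) R^(2/3) S^(1/2) = (1/0.04) × 0.3573^(2/3) × 0.0012^(1/2) = 0.436 m/s.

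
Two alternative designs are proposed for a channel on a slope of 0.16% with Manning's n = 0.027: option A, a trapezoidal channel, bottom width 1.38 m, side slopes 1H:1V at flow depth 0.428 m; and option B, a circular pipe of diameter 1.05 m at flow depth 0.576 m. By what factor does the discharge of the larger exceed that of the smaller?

1.67

Channel A: With bottom width b = 1.38 m and side slope z = 1: A = (b + zy)y = (1.38 + 1×0.428)×0.428 = 0.7738 m²; P = b + 2y√(1+z²) = 1.38 + 2×0.428×1.414 = 2.591 m. Hydraulic radius R = A/P = 0.7738/2.591 = 0.2987 m. Q_A = (1/0.027)·0.7738·0.2987^(2/3)·√0.0016 = 0.5123 m³/s.
Channel B: For a circular section of diameter D = 1.05 m at depth y = 0.576 m, the central angle is θ = 2 arccos(1 − 2y/D) = 3.336 rad. Then A = (D²/8)(θ − sin θ) = 0.4864 m² and P = Dθ/2 = 1.751 m. Hydraulic radius R = A/P = 0.4864/1.751 = 0.2777 m. Q_B = (1/0.027)·0.4864·0.2777^(2/3)·√0.0016 = 0.3067 m³/s.
The larger discharge is 0.5123 m³/s and the smaller is 0.3067 m³/s; the ratio is 1.67.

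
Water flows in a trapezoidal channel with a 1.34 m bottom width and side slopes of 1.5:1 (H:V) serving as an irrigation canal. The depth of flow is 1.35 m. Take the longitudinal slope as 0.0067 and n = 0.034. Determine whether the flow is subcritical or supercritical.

With bottom width b = 1.34 m and side slope z = 1.5: A = (b + zy)y = (1.34 + 1.5×1.35)×1.35 = 4.543 m²; P = b + 2y√(1+z²) = 1.34 + 2×1.35×1.803 = 6.207 m.
Hydraulic radius R = A/P = 4.543/6.207 = 0.7318 m.
V = (1/n) R^(2/3) √S = (1/0.034) × 0.7318^(2/3) × √0.0067 = 1.955 m/s. Hydraulic depth D_h = A/T = 4.543/5.39 = 0.8428 m.
Froude number Fr = V/√(g·D_h) = 1.955/√(9.81×0.8428) = 0.68, which is less than 1, so the flow is subcritical.

subcritical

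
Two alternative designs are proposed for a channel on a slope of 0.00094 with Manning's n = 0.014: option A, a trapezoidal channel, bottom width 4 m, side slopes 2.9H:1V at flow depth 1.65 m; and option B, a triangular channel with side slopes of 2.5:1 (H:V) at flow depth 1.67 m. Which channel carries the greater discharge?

channel A

Channel A: With bottom width b = 4 m and side slope z = 2.9: A = (b + zy)y = (4 + 2.9×1.65)×1.65 = 14.5 m²; P = b + 2y√(1+z²) = 4 + 2×1.65×3.068 = 14.12 m. Hydraulic radius R = A/P = 14.5/14.12 = 1.026 m. Q_A = (1/0.014)·14.5·1.026^(2/3)·√0.00094 = 32.3 m³/s.
Channel B: For a triangular section with side slope z = 2.5: A = zy² = 2.5×1.67² = 6.972 m²; P = 2y√(1+z²) = 2×1.67×2.693 = 8.993 m. Hydraulic radius R = A/P = 6.972/8.993 = 0.7753 m. Q_B = (1/0.014)·6.972·0.7753^(2/3)·√0.00094 = 12.89 m³/s.
Q_A = 32.3 m³/s vs Q_B = 12.89 m³/s, so channel A carries more.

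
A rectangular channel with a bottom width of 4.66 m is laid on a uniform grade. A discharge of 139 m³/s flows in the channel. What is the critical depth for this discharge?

y_c = 4.49 m

For a rectangular channel, critical depth y_c = (q²/g)^(1/3) where q = Q/b = 139/4.66 = 29.83 m²/s.
So y_c = (29.83²/9.81)^(1/3) = 4.49 m.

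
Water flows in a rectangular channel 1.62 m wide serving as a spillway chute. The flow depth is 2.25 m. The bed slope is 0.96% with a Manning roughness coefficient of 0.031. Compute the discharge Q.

Flow area A = b·y = 1.62 × 2.25 = 3.645 m². Wetted perimeter P = b + 2y = 1.62 + 2×2.25 = 6.12 m.
Hydraulic radius R = A/P = 3.645/6.12 = 0.5956 m.
Manning's equation: Q = (1/n) A R^(2/3) S^(1/2) = (1/0.031) × 3.645 × 0.5956^(2/3) × 0.0096^(1/2) = 8.16 m³/s.

Q = 8.16 m³/s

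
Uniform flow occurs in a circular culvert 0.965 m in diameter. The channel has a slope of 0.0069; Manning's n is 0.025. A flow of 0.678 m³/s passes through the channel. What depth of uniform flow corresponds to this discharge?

Manning's equation rearranged: A R^(2/3) = nQ / (1·√S) = 0.025 × 0.678 / (√0.0069) = 0.2041.
At y = 0.659 m: A R^(2/3) = 0.2296 — over.
At y = 0.413 m: A R^(2/3) = 0.108 — short.
At y = 0.606 m: A R^(2/3) = 0.2039 — matches.

y_n = 0.606 m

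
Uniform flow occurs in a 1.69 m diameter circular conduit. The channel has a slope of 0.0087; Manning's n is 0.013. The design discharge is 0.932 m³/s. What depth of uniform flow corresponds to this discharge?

y_n = 0.366 m

Manning's equation rearranged: A R^(2/3) = nQ / (1·√S) = 0.013 × 0.932 / (√0.0087) = 0.1299.
At y = 0.467 m: A R^(2/3) = 0.2108 — too large.
At y = 0.318 m: A R^(2/3) = 0.09772 — too small.
At y = 0.366 m: A R^(2/3) = 0.1299 — matches.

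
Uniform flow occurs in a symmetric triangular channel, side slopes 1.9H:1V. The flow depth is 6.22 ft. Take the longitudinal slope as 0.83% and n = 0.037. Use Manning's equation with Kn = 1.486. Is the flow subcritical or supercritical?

For a triangular section with side slope z = 1.9: A = zy² = 1.9×6.22² = 73.51 ft²; P = 2y√(1+z²) = 2×6.22×2.147 = 26.71 ft.
Hydraulic radius R = A/P = 73.51/26.71 = 2.752 ft.
V = (1.486/n) R^(2/3) √S = (1.486/0.037) × 2.752^(2/3) × √0.0083 = 7.186 ft/s. Hydraulic depth D_h = A/T = 73.51/23.64 = 3.11 ft.
Froude number Fr = V/√(g·D_h) = 7.186/√(32.2×3.11) = 0.718, which is less than 1, so the flow is subcritical.

subcritical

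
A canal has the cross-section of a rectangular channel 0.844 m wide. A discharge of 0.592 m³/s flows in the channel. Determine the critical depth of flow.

y_c = 0.369 m

For a rectangular channel, critical depth y_c = (q²/g)^(1/3) where q = Q/b = 0.592/0.844 = 0.7014 m²/s.
So y_c = (0.7014²/9.81)^(1/3) = 0.369 m.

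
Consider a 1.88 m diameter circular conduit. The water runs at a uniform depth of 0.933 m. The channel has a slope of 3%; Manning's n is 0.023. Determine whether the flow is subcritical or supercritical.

For a circular section of diameter D = 1.88 m at depth y = 0.933 m, the central angle is θ = 2 arccos(1 − 2y/D) = 3.127 rad. Then A = (D²/8)(θ − sin θ) = 1.375 m² and P = Dθ/2 = 2.939 m.
Hydraulic radius R = A/P = 1.375/2.939 = 0.4678 m.
V = (1/n) R^(2/3) √S = (1/0.023) × 0.4678^(2/3) × √0.03 = 4.538 m/s. Hydraulic depth D_h = A/T = 1.375/1.88 = 0.7313 m.
Froude number Fr = V/√(g·D_h) = 4.538/√(9.81×0.7313) = 1.69, which is greater than 1, so the flow is supercritical.

supercritical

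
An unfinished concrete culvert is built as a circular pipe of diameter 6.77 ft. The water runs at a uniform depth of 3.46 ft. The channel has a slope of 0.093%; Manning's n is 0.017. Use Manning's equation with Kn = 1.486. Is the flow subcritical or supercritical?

subcritical

For a circular section of diameter D = 6.77 ft at depth y = 3.46 ft, the central angle is θ = 2 arccos(1 − 2y/D) = 3.186 rad. Then A = (D²/8)(θ − sin θ) = 18.51 ft² and P = Dθ/2 = 10.78 ft.
Hydraulic radius R = A/P = 18.51/10.78 = 1.716 ft.
V = (1.486/n) R^(2/3) √S = (1.486/0.017) × 1.716^(2/3) × √0.00093 = 3.821 ft/s. Hydraulic depth D_h = A/T = 18.51/6.768 = 2.734 ft.
Froude number Fr = V/√(g·D_h) = 3.821/√(32.2×2.734) = 0.407, which is less than 1, so the flow is subcritical.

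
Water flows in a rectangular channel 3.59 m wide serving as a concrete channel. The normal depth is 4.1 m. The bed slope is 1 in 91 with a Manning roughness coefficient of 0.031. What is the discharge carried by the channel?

Flow area A = b·y = 3.59 × 4.1 = 14.72 m². Wetted perimeter P = b + 2y = 3.59 + 2×4.1 = 11.79 m.
Hydraulic radius R = A/P = 14.72/11.79 = 1.248 m.
Manning's equation: Q = (1/n) A R^(2/3) S^(1/2) = (1/0.031) × 14.72 × 1.248^(2/3) × 0.01099^(1/2) = 57.7 m³/s.

Q = 57.7 m³/s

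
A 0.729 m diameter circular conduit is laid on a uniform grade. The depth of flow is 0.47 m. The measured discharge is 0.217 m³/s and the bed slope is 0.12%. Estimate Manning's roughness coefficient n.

n = 0.016

For a circular section of diameter D = 0.729 m at depth y = 0.47 m, the central angle is θ = 2 arccos(1 − 2y/D) = 3.729 rad. Then A = (D²/8)(θ − sin θ) = 0.2845 m² and P = Dθ/2 = 1.359 m.
Hydraulic radius R = A/P = 0.2845/1.359 = 0.2093 m.
Rearranging Manning's equation: n = (1/Q) A R^(2/3) S^(1/2) = (1/0.217) × 0.2845 × 0.2093^(2/3) × √0.0012 = 0.016.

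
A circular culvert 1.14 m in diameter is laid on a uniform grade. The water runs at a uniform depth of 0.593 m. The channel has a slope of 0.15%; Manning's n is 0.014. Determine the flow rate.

Q = 0.654 m³/s

For a circular section of diameter D = 1.14 m at depth y = 0.593 m, the central angle is θ = 2 arccos(1 − 2y/D) = 3.222 rad. Then A = (D²/8)(θ − sin θ) = 0.5366 m² and P = Dθ/2 = 1.837 m.
Hydraulic radius R = A/P = 0.5366/1.837 = 0.2921 m.
Manning's equation: Q = (1/n) A R^(2/3) S^(1/2) = (1/0.014) × 0.5366 × 0.2921^(2/3) × 0.0015^(1/2) = 0.654 m³/s.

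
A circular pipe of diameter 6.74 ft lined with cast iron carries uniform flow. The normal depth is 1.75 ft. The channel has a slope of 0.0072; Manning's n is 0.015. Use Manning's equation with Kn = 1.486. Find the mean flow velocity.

For a circular section of diameter D = 6.74 ft at depth y = 1.75 ft, the central angle is θ = 2 arccos(1 − 2y/D) = 2.139 rad. Then A = (D²/8)(θ − sin θ) = 7.357 ft² and P = Dθ/2 = 7.207 ft.
Hydraulic radius R = A/P = 7.357/7.207 = 1.021 ft.
From Manning's equation, V = (1.486/n) R^(2/3) S^(1/2) = (1.486/0.015) × 1.021^(2/3) × 0.0072^(1/2) = 8.52 ft/s.

V = 8.52 ft/s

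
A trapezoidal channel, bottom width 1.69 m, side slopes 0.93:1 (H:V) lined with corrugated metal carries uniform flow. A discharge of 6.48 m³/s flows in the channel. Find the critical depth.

y_c = 0.953 m

At critical depth, Q² T / (g A³) = 1, i.e. A³/T = Q²/g = 6.48²/9.81 = 4.28.
Try y = 1.04 m: A³/T = 5.823 — over.
Try y = 0.828 m: A³/T = 2.616 — short.
Try y = 0.953 m: A³/T = 4.274 — close enough.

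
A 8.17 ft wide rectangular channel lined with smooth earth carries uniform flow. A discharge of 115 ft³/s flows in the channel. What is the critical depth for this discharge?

y_c = 1.83 ft

For a rectangular channel, critical depth y_c = (q²/g)^(1/3) where q = Q/b = 115/8.17 = 14.08 ft²/s.
So y_c = (14.08²/32.2)^(1/3) = 1.83 ft.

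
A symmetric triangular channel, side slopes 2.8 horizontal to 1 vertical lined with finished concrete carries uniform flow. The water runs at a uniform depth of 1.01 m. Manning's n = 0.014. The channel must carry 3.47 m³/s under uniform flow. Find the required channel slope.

S = 0.000779

For a triangular section with side slope z = 2.8: A = zy² = 2.8×1.01² = 2.856 m²; P = 2y√(1+z²) = 2×1.01×2.973 = 6.006 m.
Hydraulic radius R = A/P = 2.856/6.006 = 0.4756 m.
From Manning's equation, S = [nQ / (1 A R^(2/3))]² = [0.014 × 3.47 / (1 × 2.856 × 0.4756^(2/3))]² = 0.000779.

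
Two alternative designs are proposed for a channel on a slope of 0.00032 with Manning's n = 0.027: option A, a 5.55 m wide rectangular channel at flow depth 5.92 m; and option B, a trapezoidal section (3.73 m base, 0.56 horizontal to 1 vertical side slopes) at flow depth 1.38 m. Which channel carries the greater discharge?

Channel A: Flow area A = b·y = 5.55 × 5.92 = 32.86 m². Wetted perimeter P = b + 2y = 5.55 + 2×5.92 = 17.39 m. Hydraulic radius R = A/P = 32.86/17.39 = 1.889 m. Q_A = (1/0.027)·32.86·1.889^(2/3)·√0.00032 = 33.27 m³/s.
Channel B: With bottom width b = 3.73 m and side slope z = 0.56: A = (b + zy)y = (3.73 + 0.56×1.38)×1.38 = 6.214 m²; P = b + 2y√(1+z²) = 3.73 + 2×1.38×1.146 = 6.893 m. Hydraulic radius R = A/P = 6.214/6.893 = 0.9014 m. Q_B = (1/0.027)·6.214·0.9014^(2/3)·√0.00032 = 3.842 m³/s.
Q_A = 33.27 m³/s vs Q_B = 3.842 m³/s, so channel A carries more.

channel A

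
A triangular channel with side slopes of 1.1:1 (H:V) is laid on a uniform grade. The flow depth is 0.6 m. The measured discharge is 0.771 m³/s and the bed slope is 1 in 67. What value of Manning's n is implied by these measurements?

n = 0.023

For a triangular section with side slope z = 1.1: A = zy² = 1.1×0.6² = 0.396 m²; P = 2y√(1+z²) = 2×0.6×1.487 = 1.784 m.
Hydraulic radius R = A/P = 0.396/1.784 = 0.222 m.
Rearranging Manning's equation: n = (1/Q) A R^(2/3) S^(1/2) = (1/0.771) × 0.396 × 0.222^(2/3) × √0.01493 = 0.023.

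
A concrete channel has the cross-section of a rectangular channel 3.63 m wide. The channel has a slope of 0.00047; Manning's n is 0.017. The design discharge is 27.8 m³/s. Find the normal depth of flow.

Manning's equation rearranged: A R^(2/3) = nQ / (1·√S) = 0.017 × 27.8 / (√0.00047) = 21.8.
Trying y = 4.28 m: A R^(2/3) = 18.26 — short.
Trying y = 4.97 m: A R^(2/3) = 21.81 — close enough.

y_n = 4.97 m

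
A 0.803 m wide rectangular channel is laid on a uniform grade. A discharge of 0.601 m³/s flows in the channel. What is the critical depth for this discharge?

For a rectangular channel, critical depth y_c = (q²/g)^(1/3) where q = Q/b = 0.601/0.803 = 0.7484 m²/s.
So y_c = (0.7484²/9.81)^(1/3) = 0.385 m.

y_c = 0.385 m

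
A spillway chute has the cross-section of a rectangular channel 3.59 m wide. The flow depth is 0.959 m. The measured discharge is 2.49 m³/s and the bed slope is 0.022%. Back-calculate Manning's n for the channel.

n = 0.015

Flow area A = b·y = 3.59 × 0.959 = 3.443 m². Wetted perimeter P = b + 2y = 3.59 + 2×0.959 = 5.508 m.
Hydraulic radius R = A/P = 3.443/5.508 = 0.6251 m.
Rearranging Manning's equation: n = (1/Q) A R^(2/3) S^(1/2) = (1/2.49) × 3.443 × 0.6251^(2/3) × √0.00022 = 0.015.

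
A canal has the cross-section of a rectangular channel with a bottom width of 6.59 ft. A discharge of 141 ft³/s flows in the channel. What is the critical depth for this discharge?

For a rectangular channel, critical depth y_c = (q²/g)^(1/3) where q = Q/b = 141/6.59 = 21.4 ft²/s.
So y_c = (21.4²/32.2)^(1/3) = 2.42 ft.

y_c = 2.42 ft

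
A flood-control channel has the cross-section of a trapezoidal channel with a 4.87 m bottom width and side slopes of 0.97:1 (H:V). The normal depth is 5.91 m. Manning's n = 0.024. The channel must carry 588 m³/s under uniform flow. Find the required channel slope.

With bottom width b = 4.87 m and side slope z = 0.97: A = (b + zy)y = (4.87 + 0.97×5.91)×5.91 = 62.66 m²; P = b + 2y√(1+z²) = 4.87 + 2×5.91×1.393 = 21.34 m.
Hydraulic radius R = A/P = 62.66/21.34 = 2.937 m.
From Manning's equation, S = [nQ / (1 A R^(2/3))]² = [0.024 × 588 / (1 × 62.66 × 2.937^(2/3))]² = 0.0121.

S = 0.0121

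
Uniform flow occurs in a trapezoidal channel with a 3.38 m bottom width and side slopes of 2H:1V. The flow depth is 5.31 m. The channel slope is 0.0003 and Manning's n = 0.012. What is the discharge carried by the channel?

With bottom width b = 3.38 m and side slope z = 2: A = (b + zy)y = (3.38 + 2×5.31)×5.31 = 74.34 m²; P = b + 2y√(1+z²) = 3.38 + 2×5.31×2.236 = 27.13 m.
Hydraulic radius R = A/P = 74.34/27.13 = 2.74 m.
Manning's equation: Q = (1/n) A R^(2/3) S^(1/2) = (1/0.012) × 74.34 × 2.74^(2/3) × 0.0003^(1/2) = 210 m³/s.

Q = 210 m³/s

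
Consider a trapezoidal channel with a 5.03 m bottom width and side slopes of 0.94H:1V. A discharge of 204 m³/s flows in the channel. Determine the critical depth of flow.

y_c = 4.23 m

At critical depth, Q² T / (g A³) = 1, i.e. A³/T = Q²/g = 204²/9.81 = 4242.
At y = 3.1 m: A³/T = 1375 — too small.
At y = 4.71 m: A³/T = 6366 — too large.
At y = 4.23 m: A³/T = 4259 — matches.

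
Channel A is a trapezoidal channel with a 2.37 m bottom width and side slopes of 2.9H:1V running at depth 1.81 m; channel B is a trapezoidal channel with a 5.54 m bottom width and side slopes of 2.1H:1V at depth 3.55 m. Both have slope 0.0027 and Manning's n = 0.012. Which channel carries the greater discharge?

Channel A: With bottom width b = 2.37 m and side slope z = 2.9: A = (b + zy)y = (2.37 + 2.9×1.81)×1.81 = 13.79 m²; P = b + 2y√(1+z²) = 2.37 + 2×1.81×3.068 = 13.47 m. Hydraulic radius R = A/P = 13.79/13.47 = 1.023 m. Q_A = (1/0.012)·13.79·1.023^(2/3)·√0.0027 = 60.64 m³/s.
Channel B: With bottom width b = 5.54 m and side slope z = 2.1: A = (b + zy)y = (5.54 + 2.1×3.55)×3.55 = 46.13 m²; P = b + 2y√(1+z²) = 5.54 + 2×3.55×2.326 = 22.05 m. Hydraulic radius R = A/P = 46.13/22.05 = 2.092 m. Q_B = (1/0.012)·46.13·2.092^(2/3)·√0.0027 = 326.7 m³/s.
Q_A = 60.64 m³/s vs Q_B = 326.7 m³/s, so channel B carries more.

channel B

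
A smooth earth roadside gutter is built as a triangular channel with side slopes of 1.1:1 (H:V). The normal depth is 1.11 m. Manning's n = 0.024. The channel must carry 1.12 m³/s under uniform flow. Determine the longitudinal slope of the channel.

S = 0.00129

For a triangular section with side slope z = 1.1: A = zy² = 1.1×1.11² = 1.355 m²; P = 2y√(1+z²) = 2×1.11×1.487 = 3.3 m.
Hydraulic radius R = A/P = 1.355/3.3 = 0.4107 m.
From Manning's equation, S = [nQ / (1 A R^(2/3))]² = [0.024 × 1.12 / (1 × 1.355 × 0.4107^(2/3))]² = 0.00129.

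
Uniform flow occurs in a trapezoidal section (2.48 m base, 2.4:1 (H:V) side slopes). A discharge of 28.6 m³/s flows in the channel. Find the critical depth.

y_c = 1.52 m

At critical depth, Q² T / (g A³) = 1, i.e. A³/T = Q²/g = 28.6²/9.81 = 83.38.
Trying y = 1.87 m: A³/T = 193.1 — over.
Trying y = 1.05 m: A³/T = 19.24 — short.
Trying y = 1.52 m: A³/T = 82.67 — close enough.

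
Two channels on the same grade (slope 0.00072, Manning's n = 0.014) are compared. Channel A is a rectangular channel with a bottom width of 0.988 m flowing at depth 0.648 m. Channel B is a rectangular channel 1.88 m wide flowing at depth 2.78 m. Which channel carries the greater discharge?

Channel A: Flow area A = b·y = 0.988 × 0.648 = 0.6402 m². Wetted perimeter P = b + 2y = 0.988 + 2×0.648 = 2.284 m. Hydraulic radius R = A/P = 0.6402/2.284 = 0.2803 m. Q_A = (1/0.014)·0.6402·0.2803^(2/3)·√0.00072 = 0.5256 m³/s.
Channel B: Flow area A = b·y = 1.88 × 2.78 = 5.226 m². Wetted perimeter P = b + 2y = 1.88 + 2×2.78 = 7.44 m. Hydraulic radius R = A/P = 5.226/7.44 = 0.7025 m. Q_B = (1/0.014)·5.226·0.7025^(2/3)·√0.00072 = 7.916 m³/s.
Q_A = 0.5256 m³/s vs Q_B = 7.916 m³/s, so channel B carries more.

channel B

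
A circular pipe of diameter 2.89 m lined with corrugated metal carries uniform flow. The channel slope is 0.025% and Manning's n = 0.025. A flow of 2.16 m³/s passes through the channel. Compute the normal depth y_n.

y_n = 1.69 m

Manning's equation rearranged: A R^(2/3) = nQ / (1·√S) = 0.025 × 2.16 / (√0.00025) = 3.415.
At y = 1.41 m: A R^(2/3) = 2.533 — too small.
At y = 2.01 m: A R^(2/3) = 4.385 — too large.
At y = 1.69 m: A R^(2/3) = 3.41 — ≈ 3.415.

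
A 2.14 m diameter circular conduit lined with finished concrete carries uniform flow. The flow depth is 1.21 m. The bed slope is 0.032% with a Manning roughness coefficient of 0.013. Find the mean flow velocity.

For a circular section of diameter D = 2.14 m at depth y = 1.21 m, the central angle is θ = 2 arccos(1 − 2y/D) = 3.404 rad. Then A = (D²/8)(θ − sin θ) = 2.097 m² and P = Dθ/2 = 3.642 m.
Hydraulic radius R = A/P = 2.097/3.642 = 0.5758 m.
From Manning's equation, V = (1/n) R^(2/3) S^(1/2) = (1/0.013) × 0.5758^(2/3) × 0.00032^(1/2) = 0.952 m/s.

V = 0.952 m/s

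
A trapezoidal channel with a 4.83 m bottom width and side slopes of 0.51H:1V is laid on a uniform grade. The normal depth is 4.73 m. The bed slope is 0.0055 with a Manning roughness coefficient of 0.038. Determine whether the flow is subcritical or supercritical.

With bottom width b = 4.83 m and side slope z = 0.51: A = (b + zy)y = (4.83 + 0.51×4.73)×4.73 = 34.26 m²; P = b + 2y√(1+z²) = 4.83 + 2×4.73×1.123 = 15.45 m.
Hydraulic radius R = A/P = 34.26/15.45 = 2.217 m.
V = (1/n) R^(2/3) √S = (1/0.038) × 2.217^(2/3) × √0.0055 = 3.319 m/s. Hydraulic depth D_h = A/T = 34.26/9.655 = 3.548 m.
Froude number Fr = V/√(g·D_h) = 3.319/√(9.81×3.548) = 0.562, which is less than 1, so the flow is subcritical.

subcritical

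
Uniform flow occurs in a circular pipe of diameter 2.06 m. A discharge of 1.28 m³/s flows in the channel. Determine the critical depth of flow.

y_c = 0.525 m

At critical depth, Q² T / (g A³) = 1, i.e. A³/T = Q²/g = 1.28²/9.81 = 0.167.
Trying y = 0.369 m: A³/T = 0.04208 — low.
Trying y = 0.525 m: A³/T = 0.1671 — ≈ 0.167.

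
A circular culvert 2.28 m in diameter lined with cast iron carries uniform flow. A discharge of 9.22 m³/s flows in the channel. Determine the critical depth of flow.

y_c = 1.42 m

At critical depth, Q² T / (g A³) = 1, i.e. A³/T = Q²/g = 9.22²/9.81 = 8.665.
Trying y = 1.63 m: A³/T = 14.8 — high.
Trying y = 1.16 m: A³/T = 3.988 — low.
Trying y = 1.42 m: A³/T = 8.644 — matches.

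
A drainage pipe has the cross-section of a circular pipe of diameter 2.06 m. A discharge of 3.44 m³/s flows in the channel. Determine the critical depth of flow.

At critical depth, Q² T / (g A³) = 1, i.e. A³/T = Q²/g = 3.44²/9.81 = 1.206.
Try y = 1.08 m: A³/T = 2.692 — over.
Try y = 0.763 m: A³/T = 0.7112 — short.
Try y = 0.875 m: A³/T = 1.204 — ≈ 1.206.

y_c = 0.875 m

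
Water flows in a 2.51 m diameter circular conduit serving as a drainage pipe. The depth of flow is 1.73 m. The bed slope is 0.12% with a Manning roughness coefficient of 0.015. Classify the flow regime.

subcritical

For a circular section of diameter D = 2.51 m at depth y = 1.73 m, the central angle is θ = 2 arccos(1 − 2y/D) = 3.918 rad. Then A = (D²/8)(θ − sin θ) = 3.637 m² and P = Dθ/2 = 4.917 m.
Hydraulic radius R = A/P = 3.637/4.917 = 0.7397 m.
V = (1/n) R^(2/3) √S = (1/0.015) × 0.7397^(2/3) × √0.0012 = 1.889 m/s. Hydraulic depth D_h = A/T = 3.637/2.323 = 1.566 m.
Froude number Fr = V/√(g·D_h) = 1.889/√(9.81×1.566) = 0.482, which is less than 1, so the flow is subcritical.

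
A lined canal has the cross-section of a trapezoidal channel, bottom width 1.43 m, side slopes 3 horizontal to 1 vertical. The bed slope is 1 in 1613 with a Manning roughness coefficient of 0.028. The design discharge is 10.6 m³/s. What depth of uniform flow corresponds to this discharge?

Manning's equation rearranged: A R^(2/3) = nQ / (1·√S) = 0.028 × 10.6 / (√0.00062) = 11.92.
Trying y = 2.26 m: A R^(2/3) = 20.72 — high.
Trying y = 1.53 m: A R^(2/3) = 8.13 — low.
Trying y = 1.8 m: A R^(2/3) = 11.96 — matches.

y_n = 1.8 m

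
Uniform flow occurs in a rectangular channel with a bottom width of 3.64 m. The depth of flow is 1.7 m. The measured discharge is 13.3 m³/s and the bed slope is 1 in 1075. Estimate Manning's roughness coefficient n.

n = 0.013

Flow area A = b·y = 3.64 × 1.7 = 6.188 m². Wetted perimeter P = b + 2y = 3.64 + 2×1.7 = 7.04 m.
Hydraulic radius R = A/P = 6.188/7.04 = 0.879 m.
Rearranging Manning's equation: n = (1/Q) A R^(2/3) S^(1/2) = (1/13.3) × 6.188 × 0.879^(2/3) × √0.0009302 = 0.013.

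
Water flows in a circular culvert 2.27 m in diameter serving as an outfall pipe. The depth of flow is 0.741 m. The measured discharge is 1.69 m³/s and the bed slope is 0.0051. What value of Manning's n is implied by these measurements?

For a circular section of diameter D = 2.27 m at depth y = 0.741 m, the central angle is θ = 2 arccos(1 − 2y/D) = 2.433 rad. Then A = (D²/8)(θ − sin θ) = 1.147 m² and P = Dθ/2 = 2.761 m.
Hydraulic radius R = A/P = 1.147/2.761 = 0.4156 m.
Rearranging Manning's equation: n = (1/Q) A R^(2/3) S^(1/2) = (1/1.69) × 1.147 × 0.4156^(2/3) × √0.0051 = 0.027.

n = 0.027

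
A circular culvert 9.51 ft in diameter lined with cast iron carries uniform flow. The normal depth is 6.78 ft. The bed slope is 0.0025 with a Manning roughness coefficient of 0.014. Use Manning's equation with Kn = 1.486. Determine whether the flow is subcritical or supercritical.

subcritical

For a circular section of diameter D = 9.51 ft at depth y = 6.78 ft, the central angle is θ = 2 arccos(1 − 2y/D) = 4.021 rad. Then A = (D²/8)(θ − sin θ) = 54.17 ft² and P = Dθ/2 = 19.12 ft.
Hydraulic radius R = A/P = 54.17/19.12 = 2.833 ft.
V = (1.486/n) R^(2/3) √S = (1.486/0.014) × 2.833^(2/3) × √0.0025 = 10.63 ft/s. Hydraulic depth D_h = A/T = 54.17/8.605 = 6.296 ft.
Froude number Fr = V/√(g·D_h) = 10.63/√(32.2×6.296) = 0.746, which is less than 1, so the flow is subcritical.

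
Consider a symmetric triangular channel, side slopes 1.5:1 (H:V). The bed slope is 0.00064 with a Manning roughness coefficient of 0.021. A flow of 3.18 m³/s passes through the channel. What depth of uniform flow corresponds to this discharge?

y_n = 1.54 m

Manning's equation rearranged: A R^(2/3) = nQ / (1·√S) = 0.021 × 3.18 / (√0.00064) = 2.64.
Trying y = 1.34 m: A R^(2/3) = 1.824 — too small.
Trying y = 1.89 m: A R^(2/3) = 4.565 — too large.
Trying y = 1.54 m: A R^(2/3) = 2.644 — ≈ 2.64.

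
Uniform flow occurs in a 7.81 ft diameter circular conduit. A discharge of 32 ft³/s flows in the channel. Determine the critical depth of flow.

At critical depth, Q² T / (g A³) = 1, i.e. A³/T = Q²/g = 32²/32.2 = 31.8.
At y = 1.52 ft: A³/T = 45.64 — high.
At y = 1.1 ft: A³/T = 12.8 — low.
At y = 1.39 ft: A³/T = 32.14 — ≈ 31.8.

y_c = 1.39 ft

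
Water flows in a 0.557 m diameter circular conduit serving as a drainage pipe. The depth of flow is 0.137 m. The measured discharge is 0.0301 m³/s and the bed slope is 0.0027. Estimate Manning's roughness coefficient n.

For a circular section of diameter D = 0.557 m at depth y = 0.137 m, the central angle is θ = 2 arccos(1 − 2y/D) = 2.076 rad. Then A = (D²/8)(θ − sin θ) = 0.04656 m² and P = Dθ/2 = 0.5781 m.
Hydraulic radius R = A/P = 0.04656/0.5781 = 0.08053 m.
Rearranging Manning's equation: n = (1/Q) A R^(2/3) S^(1/2) = (1/0.0301) × 0.04656 × 0.08053^(2/3) × √0.0027 = 0.015.

n = 0.015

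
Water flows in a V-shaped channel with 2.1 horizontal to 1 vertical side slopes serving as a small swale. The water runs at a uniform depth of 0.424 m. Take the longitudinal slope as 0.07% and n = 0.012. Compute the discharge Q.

For a triangular section with side slope z = 2.1: A = zy² = 2.1×0.424² = 0.3775 m²; P = 2y√(1+z²) = 2×0.424×2.326 = 1.972 m.
Hydraulic radius R = A/P = 0.3775/1.972 = 0.1914 m.
Manning's equation: Q = (1/n) A R^(2/3) S^(1/2) = (1/0.012) × 0.3775 × 0.1914^(2/3) × 0.0007^(1/2) = 0.276 m³/s.

Q = 0.276 m³/s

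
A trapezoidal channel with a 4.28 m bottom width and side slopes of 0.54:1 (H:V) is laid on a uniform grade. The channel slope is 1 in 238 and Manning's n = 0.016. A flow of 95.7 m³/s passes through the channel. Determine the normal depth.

y_n = 2.96 m

Manning's equation rearranged: A R^(2/3) = nQ / (1·√S) = 0.016 × 95.7 / (√0.004202) = 23.62.
Try y = 3.4 m: A R^(2/3) = 29.99 — high.
Try y = 2.08 m: A R^(2/3) = 13.03 — low.
Try y = 2.96 m: A R^(2/3) = 23.61 — ≈ 23.62.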